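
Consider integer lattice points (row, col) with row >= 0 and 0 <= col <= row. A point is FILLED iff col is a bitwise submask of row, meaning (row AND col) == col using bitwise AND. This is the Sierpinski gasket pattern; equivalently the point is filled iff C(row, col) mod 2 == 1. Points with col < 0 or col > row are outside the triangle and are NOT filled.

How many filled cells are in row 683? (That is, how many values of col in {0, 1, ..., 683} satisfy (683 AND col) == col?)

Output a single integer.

683 in binary = 1010101011
popcount(683) = number of 1-bits in 1010101011 = 6
A col c satisfies (683 AND c) == c iff every set bit of c is also set in 683; each of the 6 set bits of 683 can independently be on or off in c.
count = 2^6 = 64

Answer: 64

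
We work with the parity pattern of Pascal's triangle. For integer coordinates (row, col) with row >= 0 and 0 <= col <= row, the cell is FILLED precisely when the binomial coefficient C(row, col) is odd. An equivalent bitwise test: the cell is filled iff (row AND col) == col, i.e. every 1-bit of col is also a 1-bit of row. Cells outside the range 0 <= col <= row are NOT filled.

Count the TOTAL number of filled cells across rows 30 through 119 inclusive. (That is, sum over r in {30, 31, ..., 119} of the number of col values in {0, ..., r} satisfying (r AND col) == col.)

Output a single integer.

r30=11110 pc4: +16 =16
r31=11111 pc5: +32 =48
r32=100000 pc1: +2 =50
r33=100001 pc2: +4 =54
r34=100010 pc2: +4 =58
r35=100011 pc3: +8 =66
r36=100100 pc2: +4 =70
r37=100101 pc3: +8 =78
r38=100110 pc3: +8 =86
r39=100111 pc4: +16 =102
r40=101000 pc2: +4 =106
r41=101001 pc3: +8 =114
r42=101010 pc3: +8 =122
r43=101011 pc4: +16 =138
r44=101100 pc3: +8 =146
r45=101101 pc4: +16 =162
r46=101110 pc4: +16 =178
r47=101111 pc5: +32 =210
r48=110000 pc2: +4 =214
r49=110001 pc3: +8 =222
r50=110010 pc3: +8 =230
r51=110011 pc4: +16 =246
r52=110100 pc3: +8 =254
r53=110101 pc4: +16 =270
r54=110110 pc4: +16 =286
r55=110111 pc5: +32 =318
r56=111000 pc3: +8 =326
r57=111001 pc4: +16 =342
r58=111010 pc4: +16 =358
r59=111011 pc5: +32 =390
r60=111100 pc4: +16 =406
r61=111101 pc5: +32 =438
r62=111110 pc5: +32 =470
r63=111111 pc6: +64 =534
r64=1000000 pc1: +2 =536
r65=1000001 pc2: +4 =540
r66=1000010 pc2: +4 =544
r67=1000011 pc3: +8 =552
r68=1000100 pc2: +4 =556
r69=1000101 pc3: +8 =564
r70=1000110 pc3: +8 =572
r71=1000111 pc4: +16 =588
r72=1001000 pc2: +4 =592
r73=1001001 pc3: +8 =600
r74=1001010 pc3: +8 =608
r75=1001011 pc4: +16 =624
r76=1001100 pc3: +8 =632
r77=1001101 pc4: +16 =648
r78=1001110 pc4: +16 =664
r79=1001111 pc5: +32 =696
r80=1010000 pc2: +4 =700
r81=1010001 pc3: +8 =708
r82=1010010 pc3: +8 =716
r83=1010011 pc4: +16 =732
r84=1010100 pc3: +8 =740
r85=1010101 pc4: +16 =756
r86=1010110 pc4: +16 =772
r87=1010111 pc5: +32 =804
r88=1011000 pc3: +8 =812
r89=1011001 pc4: +16 =828
r90=1011010 pc4: +16 =844
r91=1011011 pc5: +32 =876
r92=1011100 pc4: +16 =892
r93=1011101 pc5: +32 =924
r94=1011110 pc5: +32 =956
r95=1011111 pc6: +64 =1020
r96=1100000 pc2: +4 =1024
r97=1100001 pc3: +8 =1032
r98=1100010 pc3: +8 =1040
r99=1100011 pc4: +16 =1056
r100=1100100 pc3: +8 =1064
r101=1100101 pc4: +16 =1080
r102=1100110 pc4: +16 =1096
r103=1100111 pc5: +32 =1128
r104=1101000 pc3: +8 =1136
r105=1101001 pc4: +16 =1152
r106=1101010 pc4: +16 =1168
r107=1101011 pc5: +32 =1200
r108=1101100 pc4: +16 =1216
r109=1101101 pc5: +32 =1248
r110=1101110 pc5: +32 =1280
r111=1101111 pc6: +64 =1344
r112=1110000 pc3: +8 =1352
r113=1110001 pc4: +16 =1368
r114=1110010 pc4: +16 =1384
r115=1110011 pc5: +32 =1416
r116=1110100 pc4: +16 =1432
r117=1110101 pc5: +32 =1464
r118=1110110 pc5: +32 =1496
r119=1110111 pc6: +64 =1560

Answer: 1560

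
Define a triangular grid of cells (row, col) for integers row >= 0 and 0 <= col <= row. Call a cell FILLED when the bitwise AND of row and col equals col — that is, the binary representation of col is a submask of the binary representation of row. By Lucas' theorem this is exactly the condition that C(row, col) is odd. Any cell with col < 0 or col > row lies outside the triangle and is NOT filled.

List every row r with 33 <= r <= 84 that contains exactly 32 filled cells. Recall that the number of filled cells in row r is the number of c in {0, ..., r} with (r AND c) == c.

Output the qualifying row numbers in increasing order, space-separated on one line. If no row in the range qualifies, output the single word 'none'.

Answer: 47 55 59 61 62 79

Derivation:
Row r has 2^popcount(r) filled cells, so we need popcount(r) = log2(32) = 5.
Scan r = 33..84 and keep those with exactly 5 one-bits:
r=33=100001 popcount=2 -> skip
r=34=100010 popcount=2 -> skip
r=35=100011 popcount=3 -> skip
r=36=100100 popcount=2 -> skip
r=37=100101 popcount=3 -> skip
r=38=100110 popcount=3 -> skip
r=39=100111 popcount=4 -> skip
r=40=101000 popcount=2 -> skip
r=41=101001 popcount=3 -> skip
r=42=101010 popcount=3 -> skip
r=43=101011 popcount=4 -> skip
r=44=101100 popcount=3 -> skip
r=45=101101 popcount=4 -> skip
r=46=101110 popcount=4 -> skip
r=47=101111 popcount=5 -> KEEP
r=48=110000 popcount=2 -> skip
r=49=110001 popcount=3 -> skip
r=50=110010 popcount=3 -> skip
r=51=110011 popcount=4 -> skip
r=52=110100 popcount=3 -> skip
r=53=110101 popcount=4 -> skip
r=54=110110 popcount=4 -> skip
r=55=110111 popcount=5 -> KEEP
r=56=111000 popcount=3 -> skip
r=57=111001 popcount=4 -> skip
r=58=111010 popcount=4 -> skip
r=59=111011 popcount=5 -> KEEP
r=60=111100 popcount=4 -> skip
r=61=111101 popcount=5 -> KEEP
r=62=111110 popcount=5 -> KEEP
r=63=111111 popcount=6 -> skip
r=64=1000000 popcount=1 -> skip
r=65=1000001 popcount=2 -> skip
r=66=1000010 popcount=2 -> skip
r=67=1000011 popcount=3 -> skip
r=68=1000100 popcount=2 -> skip
r=69=1000101 popcount=3 -> skip
r=70=1000110 popcount=3 -> skip
r=71=1000111 popcount=4 -> skip
r=72=1001000 popcount=2 -> skip
r=73=1001001 popcount=3 -> skip
r=74=1001010 popcount=3 -> skip
r=75=1001011 popcount=4 -> skip
r=76=1001100 popcount=3 -> skip
r=77=1001101 popcount=4 -> skip
r=78=1001110 popcount=4 -> skip
r=79=1001111 popcount=5 -> KEEP
r=80=1010000 popcount=2 -> skip
r=81=1010001 popcount=3 -> skip
r=82=1010010 popcount=3 -> skip
r=83=1010011 popcount=4 -> skip
r=84=1010100 popcount=3 -> skip
Kept rows: 47 55 59 61 62 79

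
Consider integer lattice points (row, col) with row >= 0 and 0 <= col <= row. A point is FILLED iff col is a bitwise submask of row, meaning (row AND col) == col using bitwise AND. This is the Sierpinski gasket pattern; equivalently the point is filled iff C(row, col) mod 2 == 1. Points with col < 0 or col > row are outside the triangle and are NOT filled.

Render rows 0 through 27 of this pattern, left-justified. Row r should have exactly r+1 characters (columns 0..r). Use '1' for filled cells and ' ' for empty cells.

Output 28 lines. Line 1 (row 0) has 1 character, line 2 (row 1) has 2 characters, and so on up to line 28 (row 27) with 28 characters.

Answer: 1
11
1 1
1111
1   1
11  11
1 1 1 1
11111111
1       1
11      11
1 1     1 1
1111    1111
1   1   1   1
11  11  11  11
1 1 1 1 1 1 1 1
1111111111111111
1               1
11              11
1 1             1 1
1111            1111
1   1           1   1
11  11          11  11
1 1 1 1         1 1 1 1
11111111        11111111
1       1       1       1
11      11      11      11
1 1     1 1     1 1     1 1
1111    1111    1111    1111

Derivation:
r0=0: 1
r1=1: 11
r2=10: 1 1
r3=11: 1111
r4=100: 1   1
r5=101: 11  11
r6=110: 1 1 1 1
r7=111: 11111111
r8=1000: 1       1
r9=1001: 11      11
r10=1010: 1 1     1 1
r11=1011: 1111    1111
r12=1100: 1   1   1   1
r13=1101: 11  11  11  11
r14=1110: 1 1 1 1 1 1 1 1
r15=1111: 1111111111111111
r16=10000: 1               1
r17=10001: 11              11
r18=10010: 1 1             1 1
r19=10011: 1111            1111
r20=10100: 1   1           1   1
r21=10101: 11  11          11  11
r22=10110: 1 1 1 1         1 1 1 1
r23=10111: 11111111        11111111
r24=11000: 1       1       1       1
r25=11001: 11      11      11      11
r26=11010: 1 1     1 1     1 1     1 1
r27=11011: 1111    1111    1111    1111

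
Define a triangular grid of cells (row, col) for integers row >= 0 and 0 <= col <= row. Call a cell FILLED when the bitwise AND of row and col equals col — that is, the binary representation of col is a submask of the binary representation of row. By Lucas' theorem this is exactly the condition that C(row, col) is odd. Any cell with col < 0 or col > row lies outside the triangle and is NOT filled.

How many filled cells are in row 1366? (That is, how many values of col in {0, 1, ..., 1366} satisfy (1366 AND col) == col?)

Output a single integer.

Answer: 64

Derivation:
1366 in binary = 10101010110
popcount(1366) = number of 1-bits in 10101010110 = 6
A col c satisfies (1366 AND c) == c iff every set bit of c is also set in 1366; each of the 6 set bits of 1366 can independently be on or off in c.
count = 2^6 = 64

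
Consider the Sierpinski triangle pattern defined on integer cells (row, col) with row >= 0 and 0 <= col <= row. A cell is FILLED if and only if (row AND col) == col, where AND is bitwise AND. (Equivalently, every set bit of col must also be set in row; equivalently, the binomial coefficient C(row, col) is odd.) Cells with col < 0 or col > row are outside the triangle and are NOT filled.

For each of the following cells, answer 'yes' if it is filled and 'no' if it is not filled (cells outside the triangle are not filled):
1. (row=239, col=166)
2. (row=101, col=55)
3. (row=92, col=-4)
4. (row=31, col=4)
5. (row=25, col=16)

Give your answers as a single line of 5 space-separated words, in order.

(239,166): row=0b11101111, col=0b10100110, row AND col = 0b10100110 = 166; 166 == 166 -> filled
(101,55): row=0b1100101, col=0b110111, row AND col = 0b100101 = 37; 37 != 55 -> empty
(92,-4): col outside [0, 92] -> not filled
(31,4): row=0b11111, col=0b100, row AND col = 0b100 = 4; 4 == 4 -> filled
(25,16): row=0b11001, col=0b10000, row AND col = 0b10000 = 16; 16 == 16 -> filled

Answer: yes no no yes yes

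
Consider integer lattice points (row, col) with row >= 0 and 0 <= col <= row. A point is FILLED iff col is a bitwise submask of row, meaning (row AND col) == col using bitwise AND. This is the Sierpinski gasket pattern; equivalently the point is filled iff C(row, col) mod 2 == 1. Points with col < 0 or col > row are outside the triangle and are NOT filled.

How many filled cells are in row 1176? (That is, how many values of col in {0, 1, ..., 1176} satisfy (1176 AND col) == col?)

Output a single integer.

1176 in binary = 10010011000
popcount(1176) = number of 1-bits in 10010011000 = 4
A col c satisfies (1176 AND c) == c iff every set bit of c is also set in 1176; each of the 4 set bits of 1176 can independently be on or off in c.
count = 2^4 = 16

Answer: 16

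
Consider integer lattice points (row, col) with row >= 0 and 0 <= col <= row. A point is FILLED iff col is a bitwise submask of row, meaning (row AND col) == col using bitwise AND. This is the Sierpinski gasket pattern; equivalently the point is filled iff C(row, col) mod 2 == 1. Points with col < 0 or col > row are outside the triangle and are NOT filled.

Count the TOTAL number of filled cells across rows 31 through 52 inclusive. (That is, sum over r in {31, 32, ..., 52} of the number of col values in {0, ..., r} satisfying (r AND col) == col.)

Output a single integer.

r31=11111 pc5: +32 =32
r32=100000 pc1: +2 =34
r33=100001 pc2: +4 =38
r34=100010 pc2: +4 =42
r35=100011 pc3: +8 =50
r36=100100 pc2: +4 =54
r37=100101 pc3: +8 =62
r38=100110 pc3: +8 =70
r39=100111 pc4: +16 =86
r40=101000 pc2: +4 =90
r41=101001 pc3: +8 =98
r42=101010 pc3: +8 =106
r43=101011 pc4: +16 =122
r44=101100 pc3: +8 =130
r45=101101 pc4: +16 =146
r46=101110 pc4: +16 =162
r47=101111 pc5: +32 =194
r48=110000 pc2: +4 =198
r49=110001 pc3: +8 =206
r50=110010 pc3: +8 =214
r51=110011 pc4: +16 =230
r52=110100 pc3: +8 =238

Answer: 238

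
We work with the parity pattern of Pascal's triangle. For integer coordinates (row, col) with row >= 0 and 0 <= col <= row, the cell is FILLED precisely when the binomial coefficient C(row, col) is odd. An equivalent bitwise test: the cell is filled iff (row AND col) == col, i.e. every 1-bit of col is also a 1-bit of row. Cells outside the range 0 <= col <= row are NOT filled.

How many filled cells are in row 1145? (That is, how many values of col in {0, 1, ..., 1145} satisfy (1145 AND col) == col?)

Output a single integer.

Answer: 64

Derivation:
1145 in binary = 10001111001
popcount(1145) = number of 1-bits in 10001111001 = 6
A col c satisfies (1145 AND c) == c iff every set bit of c is also set in 1145; each of the 6 set bits of 1145 can independently be on or off in c.
count = 2^6 = 64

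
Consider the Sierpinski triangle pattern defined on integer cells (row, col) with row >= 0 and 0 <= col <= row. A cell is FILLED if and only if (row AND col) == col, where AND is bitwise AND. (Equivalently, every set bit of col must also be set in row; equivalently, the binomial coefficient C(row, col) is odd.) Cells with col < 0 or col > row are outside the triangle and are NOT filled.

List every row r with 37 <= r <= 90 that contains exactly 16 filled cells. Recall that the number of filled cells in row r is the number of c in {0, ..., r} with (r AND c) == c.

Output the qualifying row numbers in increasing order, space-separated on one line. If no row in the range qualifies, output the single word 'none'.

Answer: 39 43 45 46 51 53 54 57 58 60 71 75 77 78 83 85 86 89 90

Derivation:
Row r has 2^popcount(r) filled cells, so we need popcount(r) = log2(16) = 4.
Scan r = 37..90 and keep those with exactly 4 one-bits:
r=37=100101 popcount=3 -> skip
r=38=100110 popcount=3 -> skip
r=39=100111 popcount=4 -> KEEP
r=40=101000 popcount=2 -> skip
r=41=101001 popcount=3 -> skip
r=42=101010 popcount=3 -> skip
r=43=101011 popcount=4 -> KEEP
r=44=101100 popcount=3 -> skip
r=45=101101 popcount=4 -> KEEP
r=46=101110 popcount=4 -> KEEP
r=47=101111 popcount=5 -> skip
r=48=110000 popcount=2 -> skip
r=49=110001 popcount=3 -> skip
r=50=110010 popcount=3 -> skip
r=51=110011 popcount=4 -> KEEP
r=52=110100 popcount=3 -> skip
r=53=110101 popcount=4 -> KEEP
r=54=110110 popcount=4 -> KEEP
r=55=110111 popcount=5 -> skip
r=56=111000 popcount=3 -> skip
r=57=111001 popcount=4 -> KEEP
r=58=111010 popcount=4 -> KEEP
r=59=111011 popcount=5 -> skip
r=60=111100 popcount=4 -> KEEP
r=61=111101 popcount=5 -> skip
r=62=111110 popcount=5 -> skip
r=63=111111 popcount=6 -> skip
r=64=1000000 popcount=1 -> skip
r=65=1000001 popcount=2 -> skip
r=66=1000010 popcount=2 -> skip
r=67=1000011 popcount=3 -> skip
r=68=1000100 popcount=2 -> skip
r=69=1000101 popcount=3 -> skip
r=70=1000110 popcount=3 -> skip
r=71=1000111 popcount=4 -> KEEP
r=72=1001000 popcount=2 -> skip
r=73=1001001 popcount=3 -> skip
r=74=1001010 popcount=3 -> skip
r=75=1001011 popcount=4 -> KEEP
r=76=1001100 popcount=3 -> skip
r=77=1001101 popcount=4 -> KEEP
r=78=1001110 popcount=4 -> KEEP
r=79=1001111 popcount=5 -> skip
r=80=1010000 popcount=2 -> skip
r=81=1010001 popcount=3 -> skip
r=82=1010010 popcount=3 -> skip
r=83=1010011 popcount=4 -> KEEP
r=84=1010100 popcount=3 -> skip
r=85=1010101 popcount=4 -> KEEP
r=86=1010110 popcount=4 -> KEEP
r=87=1010111 popcount=5 -> skip
r=88=1011000 popcount=3 -> skip
r=89=1011001 popcount=4 -> KEEP
r=90=1011010 popcount=4 -> KEEP
Kept rows: 39 43 45 46 51 53 54 57 58 60 71 75 77 78 83 85 86 89 90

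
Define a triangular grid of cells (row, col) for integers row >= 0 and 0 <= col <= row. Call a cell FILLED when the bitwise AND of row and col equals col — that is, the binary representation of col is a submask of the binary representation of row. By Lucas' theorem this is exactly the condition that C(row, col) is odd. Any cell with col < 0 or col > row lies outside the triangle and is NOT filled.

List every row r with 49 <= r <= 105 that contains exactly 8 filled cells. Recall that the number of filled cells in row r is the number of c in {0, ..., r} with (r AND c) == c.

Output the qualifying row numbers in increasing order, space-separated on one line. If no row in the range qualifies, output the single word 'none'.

Row r has 2^popcount(r) filled cells, so we need popcount(r) = log2(8) = 3.
Scan r = 49..105 and keep those with exactly 3 one-bits:
r=49=110001 popcount=3 -> KEEP
r=50=110010 popcount=3 -> KEEP
r=51=110011 popcount=4 -> skip
r=52=110100 popcount=3 -> KEEP
r=53=110101 popcount=4 -> skip
r=54=110110 popcount=4 -> skip
r=55=110111 popcount=5 -> skip
r=56=111000 popcount=3 -> KEEP
r=57=111001 popcount=4 -> skip
r=58=111010 popcount=4 -> skip
r=59=111011 popcount=5 -> skip
r=60=111100 popcount=4 -> skip
r=61=111101 popcount=5 -> skip
r=62=111110 popcount=5 -> skip
r=63=111111 popcount=6 -> skip
r=64=1000000 popcount=1 -> skip
r=65=1000001 popcount=2 -> skip
r=66=1000010 popcount=2 -> skip
r=67=1000011 popcount=3 -> KEEP
r=68=1000100 popcount=2 -> skip
r=69=1000101 popcount=3 -> KEEP
r=70=1000110 popcount=3 -> KEEP
r=71=1000111 popcount=4 -> skip
r=72=1001000 popcount=2 -> skip
r=73=1001001 popcount=3 -> KEEP
r=74=1001010 popcount=3 -> KEEP
r=75=1001011 popcount=4 -> skip
r=76=1001100 popcount=3 -> KEEP
r=77=1001101 popcount=4 -> skip
r=78=1001110 popcount=4 -> skip
r=79=1001111 popcount=5 -> skip
r=80=1010000 popcount=2 -> skip
r=81=1010001 popcount=3 -> KEEP
r=82=1010010 popcount=3 -> KEEP
r=83=1010011 popcount=4 -> skip
r=84=1010100 popcount=3 -> KEEP
r=85=1010101 popcount=4 -> skip
r=86=1010110 popcount=4 -> skip
r=87=1010111 popcount=5 -> skip
r=88=1011000 popcount=3 -> KEEP
r=89=1011001 popcount=4 -> skip
r=90=1011010 popcount=4 -> skip
r=91=1011011 popcount=5 -> skip
r=92=1011100 popcount=4 -> skip
r=93=1011101 popcount=5 -> skip
r=94=1011110 popcount=5 -> skip
r=95=1011111 popcount=6 -> skip
r=96=1100000 popcount=2 -> skip
r=97=1100001 popcount=3 -> KEEP
r=98=1100010 popcount=3 -> KEEP
r=99=1100011 popcount=4 -> skip
r=100=1100100 popcount=3 -> KEEP
r=101=1100101 popcount=4 -> skip
r=102=1100110 popcount=4 -> skip
r=103=1100111 popcount=5 -> skip
r=104=1101000 popcount=3 -> KEEP
r=105=1101001 popcount=4 -> skip
Kept rows: 49 50 52 56 67 69 70 73 74 76 81 82 84 88 97 98 100 104

Answer: 49 50 52 56 67 69 70 73 74 76 81 82 84 88 97 98 100 104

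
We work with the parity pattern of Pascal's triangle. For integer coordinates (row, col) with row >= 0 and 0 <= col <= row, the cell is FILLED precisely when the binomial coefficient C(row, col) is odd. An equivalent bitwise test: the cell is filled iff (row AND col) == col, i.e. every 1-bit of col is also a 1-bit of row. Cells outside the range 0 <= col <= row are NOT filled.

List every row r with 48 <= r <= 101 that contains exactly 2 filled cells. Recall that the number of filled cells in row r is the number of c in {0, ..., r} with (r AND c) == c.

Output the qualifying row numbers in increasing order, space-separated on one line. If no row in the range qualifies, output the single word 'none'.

Answer: 64

Derivation:
Row r has 2^popcount(r) filled cells, so we need popcount(r) = log2(2) = 1.
Scan r = 48..101 and keep those with exactly 1 one-bits:
r=48=110000 popcount=2 -> skip
r=49=110001 popcount=3 -> skip
r=50=110010 popcount=3 -> skip
r=51=110011 popcount=4 -> skip
r=52=110100 popcount=3 -> skip
r=53=110101 popcount=4 -> skip
r=54=110110 popcount=4 -> skip
r=55=110111 popcount=5 -> skip
r=56=111000 popcount=3 -> skip
r=57=111001 popcount=4 -> skip
r=58=111010 popcount=4 -> skip
r=59=111011 popcount=5 -> skip
r=60=111100 popcount=4 -> skip
r=61=111101 popcount=5 -> skip
r=62=111110 popcount=5 -> skip
r=63=111111 popcount=6 -> skip
r=64=1000000 popcount=1 -> KEEP
r=65=1000001 popcount=2 -> skip
r=66=1000010 popcount=2 -> skip
r=67=1000011 popcount=3 -> skip
r=68=1000100 popcount=2 -> skip
r=69=1000101 popcount=3 -> skip
r=70=1000110 popcount=3 -> skip
r=71=1000111 popcount=4 -> skip
r=72=1001000 popcount=2 -> skip
r=73=1001001 popcount=3 -> skip
r=74=1001010 popcount=3 -> skip
r=75=1001011 popcount=4 -> skip
r=76=1001100 popcount=3 -> skip
r=77=1001101 popcount=4 -> skip
r=78=1001110 popcount=4 -> skip
r=79=1001111 popcount=5 -> skip
r=80=1010000 popcount=2 -> skip
r=81=1010001 popcount=3 -> skip
r=82=1010010 popcount=3 -> skip
r=83=1010011 popcount=4 -> skip
r=84=1010100 popcount=3 -> skip
r=85=1010101 popcount=4 -> skip
r=86=1010110 popcount=4 -> skip
r=87=1010111 popcount=5 -> skip
r=88=1011000 popcount=3 -> skip
r=89=1011001 popcount=4 -> skip
r=90=1011010 popcount=4 -> skip
r=91=1011011 popcount=5 -> skip
r=92=1011100 popcount=4 -> skip
r=93=1011101 popcount=5 -> skip
r=94=1011110 popcount=5 -> skip
r=95=1011111 popcount=6 -> skip
r=96=1100000 popcount=2 -> skip
r=97=1100001 popcount=3 -> skip
r=98=1100010 popcount=3 -> skip
r=99=1100011 popcount=4 -> skip
r=100=1100100 popcount=3 -> skip
r=101=1100101 popcount=4 -> skip
Kept rows: 64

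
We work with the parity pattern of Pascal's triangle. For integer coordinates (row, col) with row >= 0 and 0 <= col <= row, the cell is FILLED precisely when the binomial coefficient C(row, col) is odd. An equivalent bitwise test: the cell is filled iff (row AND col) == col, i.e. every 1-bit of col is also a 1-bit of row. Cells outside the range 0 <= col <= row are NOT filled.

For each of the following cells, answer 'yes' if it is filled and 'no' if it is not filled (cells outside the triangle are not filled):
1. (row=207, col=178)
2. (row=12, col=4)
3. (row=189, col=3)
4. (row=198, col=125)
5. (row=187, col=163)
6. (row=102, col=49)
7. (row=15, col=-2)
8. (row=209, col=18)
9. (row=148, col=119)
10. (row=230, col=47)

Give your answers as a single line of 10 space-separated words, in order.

(207,178): row=0b11001111, col=0b10110010, row AND col = 0b10000010 = 130; 130 != 178 -> empty
(12,4): row=0b1100, col=0b100, row AND col = 0b100 = 4; 4 == 4 -> filled
(189,3): row=0b10111101, col=0b11, row AND col = 0b1 = 1; 1 != 3 -> empty
(198,125): row=0b11000110, col=0b1111101, row AND col = 0b1000100 = 68; 68 != 125 -> empty
(187,163): row=0b10111011, col=0b10100011, row AND col = 0b10100011 = 163; 163 == 163 -> filled
(102,49): row=0b1100110, col=0b110001, row AND col = 0b100000 = 32; 32 != 49 -> empty
(15,-2): col outside [0, 15] -> not filled
(209,18): row=0b11010001, col=0b10010, row AND col = 0b10000 = 16; 16 != 18 -> empty
(148,119): row=0b10010100, col=0b1110111, row AND col = 0b10100 = 20; 20 != 119 -> empty
(230,47): row=0b11100110, col=0b101111, row AND col = 0b100110 = 38; 38 != 47 -> empty

Answer: no yes no no yes no no no no no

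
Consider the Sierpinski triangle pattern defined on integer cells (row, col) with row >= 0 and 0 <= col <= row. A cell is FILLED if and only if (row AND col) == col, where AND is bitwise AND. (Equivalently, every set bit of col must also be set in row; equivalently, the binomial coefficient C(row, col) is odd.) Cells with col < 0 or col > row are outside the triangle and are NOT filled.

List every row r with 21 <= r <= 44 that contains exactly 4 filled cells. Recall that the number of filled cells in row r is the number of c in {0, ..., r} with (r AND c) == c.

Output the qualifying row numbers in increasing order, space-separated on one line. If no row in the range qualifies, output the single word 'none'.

Answer: 24 33 34 36 40

Derivation:
Row r has 2^popcount(r) filled cells, so we need popcount(r) = log2(4) = 2.
Scan r = 21..44 and keep those with exactly 2 one-bits:
r=21=10101 popcount=3 -> skip
r=22=10110 popcount=3 -> skip
r=23=10111 popcount=4 -> skip
r=24=11000 popcount=2 -> KEEP
r=25=11001 popcount=3 -> skip
r=26=11010 popcount=3 -> skip
r=27=11011 popcount=4 -> skip
r=28=11100 popcount=3 -> skip
r=29=11101 popcount=4 -> skip
r=30=11110 popcount=4 -> skip
r=31=11111 popcount=5 -> skip
r=32=100000 popcount=1 -> skip
r=33=100001 popcount=2 -> KEEP
r=34=100010 popcount=2 -> KEEP
r=35=100011 popcount=3 -> skip
r=36=100100 popcount=2 -> KEEP
r=37=100101 popcount=3 -> skip
r=38=100110 popcount=3 -> skip
r=39=100111 popcount=4 -> skip
r=40=101000 popcount=2 -> KEEP
r=41=101001 popcount=3 -> skip
r=42=101010 popcount=3 -> skip
r=43=101011 popcount=4 -> skip
r=44=101100 popcount=3 -> skip
Kept rows: 24 33 34 36 40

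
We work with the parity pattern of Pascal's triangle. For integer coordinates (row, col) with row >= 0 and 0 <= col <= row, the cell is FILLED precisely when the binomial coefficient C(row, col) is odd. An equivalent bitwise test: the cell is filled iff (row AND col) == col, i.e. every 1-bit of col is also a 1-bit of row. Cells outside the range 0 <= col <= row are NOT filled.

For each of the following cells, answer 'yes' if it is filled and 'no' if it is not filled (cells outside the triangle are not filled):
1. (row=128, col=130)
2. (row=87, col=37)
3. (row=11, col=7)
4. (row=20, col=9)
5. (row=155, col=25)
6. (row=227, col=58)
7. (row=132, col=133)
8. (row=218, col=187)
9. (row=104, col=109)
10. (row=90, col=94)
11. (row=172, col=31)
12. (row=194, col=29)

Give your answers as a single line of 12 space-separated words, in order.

(128,130): col outside [0, 128] -> not filled
(87,37): row=0b1010111, col=0b100101, row AND col = 0b101 = 5; 5 != 37 -> empty
(11,7): row=0b1011, col=0b111, row AND col = 0b11 = 3; 3 != 7 -> empty
(20,9): row=0b10100, col=0b1001, row AND col = 0b0 = 0; 0 != 9 -> empty
(155,25): row=0b10011011, col=0b11001, row AND col = 0b11001 = 25; 25 == 25 -> filled
(227,58): row=0b11100011, col=0b111010, row AND col = 0b100010 = 34; 34 != 58 -> empty
(132,133): col outside [0, 132] -> not filled
(218,187): row=0b11011010, col=0b10111011, row AND col = 0b10011010 = 154; 154 != 187 -> empty
(104,109): col outside [0, 104] -> not filled
(90,94): col outside [0, 90] -> not filled
(172,31): row=0b10101100, col=0b11111, row AND col = 0b1100 = 12; 12 != 31 -> empty
(194,29): row=0b11000010, col=0b11101, row AND col = 0b0 = 0; 0 != 29 -> empty

Answer: no no no no yes no no no no no no no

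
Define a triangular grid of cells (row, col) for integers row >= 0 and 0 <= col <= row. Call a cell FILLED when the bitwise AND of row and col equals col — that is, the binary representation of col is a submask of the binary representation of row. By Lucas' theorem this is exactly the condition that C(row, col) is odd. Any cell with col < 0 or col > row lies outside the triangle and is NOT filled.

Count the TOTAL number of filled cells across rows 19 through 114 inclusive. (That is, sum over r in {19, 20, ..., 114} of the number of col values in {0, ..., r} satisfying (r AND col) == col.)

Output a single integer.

r19=10011 pc3: +8 =8
r20=10100 pc2: +4 =12
r21=10101 pc3: +8 =20
r22=10110 pc3: +8 =28
r23=10111 pc4: +16 =44
r24=11000 pc2: +4 =48
r25=11001 pc3: +8 =56
r26=11010 pc3: +8 =64
r27=11011 pc4: +16 =80
r28=11100 pc3: +8 =88
r29=11101 pc4: +16 =104
r30=11110 pc4: +16 =120
r31=11111 pc5: +32 =152
r32=100000 pc1: +2 =154
r33=100001 pc2: +4 =158
r34=100010 pc2: +4 =162
r35=100011 pc3: +8 =170
r36=100100 pc2: +4 =174
r37=100101 pc3: +8 =182
r38=100110 pc3: +8 =190
r39=100111 pc4: +16 =206
r40=101000 pc2: +4 =210
r41=101001 pc3: +8 =218
r42=101010 pc3: +8 =226
r43=101011 pc4: +16 =242
r44=101100 pc3: +8 =250
r45=101101 pc4: +16 =266
r46=101110 pc4: +16 =282
r47=101111 pc5: +32 =314
r48=110000 pc2: +4 =318
r49=110001 pc3: +8 =326
r50=110010 pc3: +8 =334
r51=110011 pc4: +16 =350
r52=110100 pc3: +8 =358
r53=110101 pc4: +16 =374
r54=110110 pc4: +16 =390
r55=110111 pc5: +32 =422
r56=111000 pc3: +8 =430
r57=111001 pc4: +16 =446
r58=111010 pc4: +16 =462
r59=111011 pc5: +32 =494
r60=111100 pc4: +16 =510
r61=111101 pc5: +32 =542
r62=111110 pc5: +32 =574
r63=111111 pc6: +64 =638
r64=1000000 pc1: +2 =640
r65=1000001 pc2: +4 =644
r66=1000010 pc2: +4 =648
r67=1000011 pc3: +8 =656
r68=1000100 pc2: +4 =660
r69=1000101 pc3: +8 =668
r70=1000110 pc3: +8 =676
r71=1000111 pc4: +16 =692
r72=1001000 pc2: +4 =696
r73=1001001 pc3: +8 =704
r74=1001010 pc3: +8 =712
r75=1001011 pc4: +16 =728
r76=1001100 pc3: +8 =736
r77=1001101 pc4: +16 =752
r78=1001110 pc4: +16 =768
r79=1001111 pc5: +32 =800
r80=1010000 pc2: +4 =804
r81=1010001 pc3: +8 =812
r82=1010010 pc3: +8 =820
r83=1010011 pc4: +16 =836
r84=1010100 pc3: +8 =844
r85=1010101 pc4: +16 =860
r86=1010110 pc4: +16 =876
r87=1010111 pc5: +32 =908
r88=1011000 pc3: +8 =916
r89=1011001 pc4: +16 =932
r90=1011010 pc4: +16 =948
r91=1011011 pc5: +32 =980
r92=1011100 pc4: +16 =996
r93=1011101 pc5: +32 =1028
r94=1011110 pc5: +32 =1060
r95=1011111 pc6: +64 =1124
r96=1100000 pc2: +4 =1128
r97=1100001 pc3: +8 =1136
r98=1100010 pc3: +8 =1144
r99=1100011 pc4: +16 =1160
r100=1100100 pc3: +8 =1168
r101=1100101 pc4: +16 =1184
r102=1100110 pc4: +16 =1200
r103=1100111 pc5: +32 =1232
r104=1101000 pc3: +8 =1240
r105=1101001 pc4: +16 =1256
r106=1101010 pc4: +16 =1272
r107=1101011 pc5: +32 =1304
r108=1101100 pc4: +16 =1320
r109=1101101 pc5: +32 =1352
r110=1101110 pc5: +32 =1384
r111=1101111 pc6: +64 =1448
r112=1110000 pc3: +8 =1456
r113=1110001 pc4: +16 =1472
r114=1110010 pc4: +16 =1488

Answer: 1488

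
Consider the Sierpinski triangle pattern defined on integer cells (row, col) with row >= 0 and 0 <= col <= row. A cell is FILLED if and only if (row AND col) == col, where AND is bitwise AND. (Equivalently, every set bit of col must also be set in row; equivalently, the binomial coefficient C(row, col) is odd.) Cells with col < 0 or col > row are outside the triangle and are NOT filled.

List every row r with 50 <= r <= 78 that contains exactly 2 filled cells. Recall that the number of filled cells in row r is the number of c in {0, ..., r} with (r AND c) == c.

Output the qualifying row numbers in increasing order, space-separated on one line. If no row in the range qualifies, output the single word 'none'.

Row r has 2^popcount(r) filled cells, so we need popcount(r) = log2(2) = 1.
Scan r = 50..78 and keep those with exactly 1 one-bits:
r=50=110010 popcount=3 -> skip
r=51=110011 popcount=4 -> skip
r=52=110100 popcount=3 -> skip
r=53=110101 popcount=4 -> skip
r=54=110110 popcount=4 -> skip
r=55=110111 popcount=5 -> skip
r=56=111000 popcount=3 -> skip
r=57=111001 popcount=4 -> skip
r=58=111010 popcount=4 -> skip
r=59=111011 popcount=5 -> skip
r=60=111100 popcount=4 -> skip
r=61=111101 popcount=5 -> skip
r=62=111110 popcount=5 -> skip
r=63=111111 popcount=6 -> skip
r=64=1000000 popcount=1 -> KEEP
r=65=1000001 popcount=2 -> skip
r=66=1000010 popcount=2 -> skip
r=67=1000011 popcount=3 -> skip
r=68=1000100 popcount=2 -> skip
r=69=1000101 popcount=3 -> skip
r=70=1000110 popcount=3 -> skip
r=71=1000111 popcount=4 -> skip
r=72=1001000 popcount=2 -> skip
r=73=1001001 popcount=3 -> skip
r=74=1001010 popcount=3 -> skip
r=75=1001011 popcount=4 -> skip
r=76=1001100 popcount=3 -> skip
r=77=1001101 popcount=4 -> skip
r=78=1001110 popcount=4 -> skip
Kept rows: 64

Answer: 64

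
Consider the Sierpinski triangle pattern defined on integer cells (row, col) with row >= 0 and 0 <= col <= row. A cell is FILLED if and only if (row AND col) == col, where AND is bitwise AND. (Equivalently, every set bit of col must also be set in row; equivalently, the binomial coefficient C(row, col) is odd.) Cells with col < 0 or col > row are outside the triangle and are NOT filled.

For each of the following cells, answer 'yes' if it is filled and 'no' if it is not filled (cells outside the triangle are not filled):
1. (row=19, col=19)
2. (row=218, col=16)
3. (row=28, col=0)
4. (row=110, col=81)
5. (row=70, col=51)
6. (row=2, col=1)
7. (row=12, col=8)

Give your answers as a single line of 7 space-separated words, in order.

(19,19): row=0b10011, col=0b10011, row AND col = 0b10011 = 19; 19 == 19 -> filled
(218,16): row=0b11011010, col=0b10000, row AND col = 0b10000 = 16; 16 == 16 -> filled
(28,0): row=0b11100, col=0b0, row AND col = 0b0 = 0; 0 == 0 -> filled
(110,81): row=0b1101110, col=0b1010001, row AND col = 0b1000000 = 64; 64 != 81 -> empty
(70,51): row=0b1000110, col=0b110011, row AND col = 0b10 = 2; 2 != 51 -> empty
(2,1): row=0b10, col=0b1, row AND col = 0b0 = 0; 0 != 1 -> empty
(12,8): row=0b1100, col=0b1000, row AND col = 0b1000 = 8; 8 == 8 -> filled

Answer: yes yes yes no no no yes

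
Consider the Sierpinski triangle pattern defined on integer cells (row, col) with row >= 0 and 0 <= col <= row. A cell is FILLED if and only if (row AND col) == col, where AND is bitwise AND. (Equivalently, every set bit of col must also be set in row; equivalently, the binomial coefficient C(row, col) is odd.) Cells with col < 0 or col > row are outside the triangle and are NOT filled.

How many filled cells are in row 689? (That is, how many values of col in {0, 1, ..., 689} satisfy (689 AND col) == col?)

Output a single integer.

Answer: 32

Derivation:
689 in binary = 1010110001
popcount(689) = number of 1-bits in 1010110001 = 5
A col c satisfies (689 AND c) == c iff every set bit of c is also set in 689; each of the 5 set bits of 689 can independently be on or off in c.
count = 2^5 = 32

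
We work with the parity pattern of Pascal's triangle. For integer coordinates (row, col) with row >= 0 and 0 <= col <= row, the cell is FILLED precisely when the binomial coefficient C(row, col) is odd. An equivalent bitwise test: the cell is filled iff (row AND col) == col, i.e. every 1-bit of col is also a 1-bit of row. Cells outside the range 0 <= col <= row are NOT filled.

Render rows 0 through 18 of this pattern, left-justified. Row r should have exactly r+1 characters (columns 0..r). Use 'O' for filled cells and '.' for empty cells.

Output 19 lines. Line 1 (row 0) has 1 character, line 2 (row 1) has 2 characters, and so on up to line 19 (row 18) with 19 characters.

Answer: O
OO
O.O
OOOO
O...O
OO..OO
O.O.O.O
OOOOOOOO
O.......O
OO......OO
O.O.....O.O
OOOO....OOOO
O...O...O...O
OO..OO..OO..OO
O.O.O.O.O.O.O.O
OOOOOOOOOOOOOOOO
O...............O
OO..............OO
O.O.............O.O

Derivation:
r0=0: O
r1=1: OO
r2=10: O.O
r3=11: OOOO
r4=100: O...O
r5=101: OO..OO
r6=110: O.O.O.O
r7=111: OOOOOOOO
r8=1000: O.......O
r9=1001: OO......OO
r10=1010: O.O.....O.O
r11=1011: OOOO....OOOO
r12=1100: O...O...O...O
r13=1101: OO..OO..OO..OO
r14=1110: O.O.O.O.O.O.O.O
r15=1111: OOOOOOOOOOOOOOOO
r16=10000: O...............O
r17=10001: OO..............OO
r18=10010: O.O.............O.O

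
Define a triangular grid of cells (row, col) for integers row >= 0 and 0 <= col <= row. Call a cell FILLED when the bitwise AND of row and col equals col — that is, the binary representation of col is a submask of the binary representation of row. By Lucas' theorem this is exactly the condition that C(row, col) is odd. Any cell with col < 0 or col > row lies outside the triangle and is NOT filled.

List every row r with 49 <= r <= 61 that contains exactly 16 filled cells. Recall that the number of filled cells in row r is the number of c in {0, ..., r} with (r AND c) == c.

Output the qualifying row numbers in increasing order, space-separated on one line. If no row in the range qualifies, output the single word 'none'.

Answer: 51 53 54 57 58 60

Derivation:
Row r has 2^popcount(r) filled cells, so we need popcount(r) = log2(16) = 4.
Scan r = 49..61 and keep those with exactly 4 one-bits:
r=49=110001 popcount=3 -> skip
r=50=110010 popcount=3 -> skip
r=51=110011 popcount=4 -> KEEP
r=52=110100 popcount=3 -> skip
r=53=110101 popcount=4 -> KEEP
r=54=110110 popcount=4 -> KEEP
r=55=110111 popcount=5 -> skip
r=56=111000 popcount=3 -> skip
r=57=111001 popcount=4 -> KEEP
r=58=111010 popcount=4 -> KEEP
r=59=111011 popcount=5 -> skip
r=60=111100 popcount=4 -> KEEP
r=61=111101 popcount=5 -> skip
Kept rows: 51 53 54 57 58 60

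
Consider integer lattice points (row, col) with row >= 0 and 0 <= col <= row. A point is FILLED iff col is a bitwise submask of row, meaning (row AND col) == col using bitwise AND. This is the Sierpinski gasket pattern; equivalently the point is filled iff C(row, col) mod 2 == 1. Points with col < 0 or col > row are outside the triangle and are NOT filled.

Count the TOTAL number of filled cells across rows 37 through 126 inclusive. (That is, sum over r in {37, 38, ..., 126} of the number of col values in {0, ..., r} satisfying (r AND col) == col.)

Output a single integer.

Answer: 1794

Derivation:
r37=100101 pc3: +8 =8
r38=100110 pc3: +8 =16
r39=100111 pc4: +16 =32
r40=101000 pc2: +4 =36
r41=101001 pc3: +8 =44
r42=101010 pc3: +8 =52
r43=101011 pc4: +16 =68
r44=101100 pc3: +8 =76
r45=101101 pc4: +16 =92
r46=101110 pc4: +16 =108
r47=101111 pc5: +32 =140
r48=110000 pc2: +4 =144
r49=110001 pc3: +8 =152
r50=110010 pc3: +8 =160
r51=110011 pc4: +16 =176
r52=110100 pc3: +8 =184
r53=110101 pc4: +16 =200
r54=110110 pc4: +16 =216
r55=110111 pc5: +32 =248
r56=111000 pc3: +8 =256
r57=111001 pc4: +16 =272
r58=111010 pc4: +16 =288
r59=111011 pc5: +32 =320
r60=111100 pc4: +16 =336
r61=111101 pc5: +32 =368
r62=111110 pc5: +32 =400
r63=111111 pc6: +64 =464
r64=1000000 pc1: +2 =466
r65=1000001 pc2: +4 =470
r66=1000010 pc2: +4 =474
r67=1000011 pc3: +8 =482
r68=1000100 pc2: +4 =486
r69=1000101 pc3: +8 =494
r70=1000110 pc3: +8 =502
r71=1000111 pc4: +16 =518
r72=1001000 pc2: +4 =522
r73=1001001 pc3: +8 =530
r74=1001010 pc3: +8 =538
r75=1001011 pc4: +16 =554
r76=1001100 pc3: +8 =562
r77=1001101 pc4: +16 =578
r78=1001110 pc4: +16 =594
r79=1001111 pc5: +32 =626
r80=1010000 pc2: +4 =630
r81=1010001 pc3: +8 =638
r82=1010010 pc3: +8 =646
r83=1010011 pc4: +16 =662
r84=1010100 pc3: +8 =670
r85=1010101 pc4: +16 =686
r86=1010110 pc4: +16 =702
r87=1010111 pc5: +32 =734
r88=1011000 pc3: +8 =742
r89=1011001 pc4: +16 =758
r90=1011010 pc4: +16 =774
r91=1011011 pc5: +32 =806
r92=1011100 pc4: +16 =822
r93=1011101 pc5: +32 =854
r94=1011110 pc5: +32 =886
r95=1011111 pc6: +64 =950
r96=1100000 pc2: +4 =954
r97=1100001 pc3: +8 =962
r98=1100010 pc3: +8 =970
r99=1100011 pc4: +16 =986
r100=1100100 pc3: +8 =994
r101=1100101 pc4: +16 =1010
r102=1100110 pc4: +16 =1026
r103=1100111 pc5: +32 =1058
r104=1101000 pc3: +8 =1066
r105=1101001 pc4: +16 =1082
r106=1101010 pc4: +16 =1098
r107=1101011 pc5: +32 =1130
r108=1101100 pc4: +16 =1146
r109=1101101 pc5: +32 =1178
r110=1101110 pc5: +32 =1210
r111=1101111 pc6: +64 =1274
r112=1110000 pc3: +8 =1282
r113=1110001 pc4: +16 =1298
r114=1110010 pc4: +16 =1314
r115=1110011 pc5: +32 =1346
r116=1110100 pc4: +16 =1362
r117=1110101 pc5: +32 =1394
r118=1110110 pc5: +32 =1426
r119=1110111 pc6: +64 =1490
r120=1111000 pc4: +16 =1506
r121=1111001 pc5: +32 =1538
r122=1111010 pc5: +32 =1570
r123=1111011 pc6: +64 =1634
r124=1111100 pc5: +32 =1666
r125=1111101 pc6: +64 =1730
r126=1111110 pc6: +64 =1794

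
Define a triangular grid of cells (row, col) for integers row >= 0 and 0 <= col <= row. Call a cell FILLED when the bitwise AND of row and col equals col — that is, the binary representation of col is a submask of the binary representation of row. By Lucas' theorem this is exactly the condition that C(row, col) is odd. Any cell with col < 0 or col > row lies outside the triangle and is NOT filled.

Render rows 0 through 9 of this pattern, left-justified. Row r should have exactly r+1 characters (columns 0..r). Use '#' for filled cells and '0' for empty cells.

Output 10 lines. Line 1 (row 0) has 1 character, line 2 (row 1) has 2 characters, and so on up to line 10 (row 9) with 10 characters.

r0=0: #
r1=1: ##
r2=10: #0#
r3=11: ####
r4=100: #000#
r5=101: ##00##
r6=110: #0#0#0#
r7=111: ########
r8=1000: #0000000#
r9=1001: ##000000##

Answer: #
##
#0#
####
#000#
##00##
#0#0#0#
########
#0000000#
##000000##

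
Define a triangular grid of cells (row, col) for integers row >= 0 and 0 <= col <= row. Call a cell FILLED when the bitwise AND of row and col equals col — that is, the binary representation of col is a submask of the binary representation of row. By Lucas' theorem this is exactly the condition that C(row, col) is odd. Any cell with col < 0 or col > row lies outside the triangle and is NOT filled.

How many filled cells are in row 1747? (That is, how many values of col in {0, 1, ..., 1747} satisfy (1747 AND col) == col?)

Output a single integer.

Answer: 128

Derivation:
1747 in binary = 11011010011
popcount(1747) = number of 1-bits in 11011010011 = 7
A col c satisfies (1747 AND c) == c iff every set bit of c is also set in 1747; each of the 7 set bits of 1747 can independently be on or off in c.
count = 2^7 = 128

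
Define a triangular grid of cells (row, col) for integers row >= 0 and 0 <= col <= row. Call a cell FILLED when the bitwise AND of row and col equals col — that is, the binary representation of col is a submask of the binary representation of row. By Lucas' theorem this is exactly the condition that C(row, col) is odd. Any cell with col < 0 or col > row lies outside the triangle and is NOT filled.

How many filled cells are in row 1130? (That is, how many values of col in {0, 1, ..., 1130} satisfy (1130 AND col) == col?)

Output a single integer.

1130 in binary = 10001101010
popcount(1130) = number of 1-bits in 10001101010 = 5
A col c satisfies (1130 AND c) == c iff every set bit of c is also set in 1130; each of the 5 set bits of 1130 can independently be on or off in c.
count = 2^5 = 32

Answer: 32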